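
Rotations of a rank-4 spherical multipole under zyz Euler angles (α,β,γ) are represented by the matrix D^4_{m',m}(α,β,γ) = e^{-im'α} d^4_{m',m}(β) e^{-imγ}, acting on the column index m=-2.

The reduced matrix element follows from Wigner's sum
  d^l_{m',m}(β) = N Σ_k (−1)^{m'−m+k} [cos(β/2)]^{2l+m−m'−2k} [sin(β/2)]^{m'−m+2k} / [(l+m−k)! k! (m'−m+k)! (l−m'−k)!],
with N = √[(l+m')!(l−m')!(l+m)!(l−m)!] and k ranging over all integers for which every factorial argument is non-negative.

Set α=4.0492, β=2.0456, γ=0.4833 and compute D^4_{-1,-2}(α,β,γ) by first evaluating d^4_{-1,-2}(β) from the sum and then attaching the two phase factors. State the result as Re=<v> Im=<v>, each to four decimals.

Re=-0.1307 Im=0.4175

D^4_{-1,-2}(4.0492,2.0456,0.4833) = e^{-i·-1·4.0492}·d^4_{-1,-2}(2.0456)·e^{-i·-2·0.4833}. Compute d first:
Half-angle: c=0.520978, s=0.853570. N=√(6·120·2·720)=1018.233765
The bounds max(0,m−m')=0 and min(l+m,l−m')=2 give 3 terms
  k=0: (−1)^1·1018.2338/(240)·0.5210^7·0.8536^1 = -0.037723
  k=1: (−1)^2·1018.2338/(48)·0.5210^5·0.8536^3 = +0.506315
  k=2: (−1)^3·1018.2338/(72)·0.5210^3·0.8536^5 = -0.906085
d^4_{-1,-2}(2.0456) = -0.037723 +0.506315 -0.906085 = -0.437494
Phases: e^{-i·(-1)·4.0492}=-0.615633-0.788033i, e^{-i·(-2)·0.4833}=+0.568101+0.822959i ⇒ D=-0.130713+0.417510i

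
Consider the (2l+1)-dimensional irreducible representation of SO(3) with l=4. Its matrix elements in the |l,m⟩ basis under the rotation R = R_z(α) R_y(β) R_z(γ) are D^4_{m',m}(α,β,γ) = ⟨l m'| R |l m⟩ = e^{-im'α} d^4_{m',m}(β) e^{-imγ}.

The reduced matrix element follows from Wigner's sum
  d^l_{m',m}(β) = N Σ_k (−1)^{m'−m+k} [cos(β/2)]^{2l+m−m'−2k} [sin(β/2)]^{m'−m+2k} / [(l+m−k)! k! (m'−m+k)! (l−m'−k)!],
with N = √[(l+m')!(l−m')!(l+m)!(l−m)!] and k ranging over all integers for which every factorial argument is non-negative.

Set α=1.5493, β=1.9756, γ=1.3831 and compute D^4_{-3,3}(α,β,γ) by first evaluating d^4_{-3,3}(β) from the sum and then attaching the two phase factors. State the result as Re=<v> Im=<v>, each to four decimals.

D^4_{-3,3}(1.5493,1.9756,1.3831) = e^{-i·-3·1.5493}·d^4_{-3,3}(1.9756)·e^{-i·3·1.3831}. Compute d first:
With c≡cos(β/2)=0.550528 and s≡sin(β/2)=0.834817, N=[1·5040·5040·1]^{1/2}=5040.000000
k: max(0,(3)−(-3))=6 … min(4+(3),4−(-3))=7
  k=6: (−1)^0·5040.0000/(720)·0.5505^2·0.8348^6 = +0.718131
  k=7: (−1)^1·5040.0000/(5040)·0.5505^0·0.8348^8 = -0.235901
d^4_{-3,3}(1.9756) = +0.718131 -0.235901 = +0.482230
D = (-0.064444-0.997921i)·(+0.482230)·(-0.533801+0.845610i) = +0.423520+0.230601i

Re=0.4235 Im=0.2306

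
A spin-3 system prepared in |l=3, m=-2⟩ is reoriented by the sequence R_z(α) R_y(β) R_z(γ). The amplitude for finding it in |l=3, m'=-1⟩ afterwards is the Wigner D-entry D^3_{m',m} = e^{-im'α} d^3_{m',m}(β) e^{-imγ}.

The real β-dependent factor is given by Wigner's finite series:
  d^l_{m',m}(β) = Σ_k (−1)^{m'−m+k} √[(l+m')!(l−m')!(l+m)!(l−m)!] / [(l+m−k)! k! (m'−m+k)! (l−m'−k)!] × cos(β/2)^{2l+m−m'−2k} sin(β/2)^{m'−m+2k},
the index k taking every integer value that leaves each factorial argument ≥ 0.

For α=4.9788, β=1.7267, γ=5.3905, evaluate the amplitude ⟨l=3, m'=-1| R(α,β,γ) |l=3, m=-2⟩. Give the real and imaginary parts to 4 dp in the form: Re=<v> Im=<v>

D^3_{-1,-2}(4.9788,1.7267,5.3905) = e^{-i·-1·4.9788}·d^3_{-1,-2}(1.7267)·e^{-i·-2·5.3905}. Compute d first:
With c≡cos(β/2)=0.649895 and s≡sin(β/2)=0.760024, N=[2·24·1·120]^{1/2}=75.894664
k∈{0,1} keeps every argument non-negative
  k=0: (−1)^1·75.8947/(24)·0.6499^5·0.7600^1 = -0.278640
  k=1: (−1)^2·75.8947/(12)·0.6499^3·0.7600^3 = +0.762152
d^3_{-1,-2}(1.7267) = -0.278640 +0.762152 = +0.483512
D = (+0.263271-0.964722i)·(+0.483512)·(-0.212931-0.977067i) = -0.482862-0.025052i

Re=-0.4829 Im=-0.0251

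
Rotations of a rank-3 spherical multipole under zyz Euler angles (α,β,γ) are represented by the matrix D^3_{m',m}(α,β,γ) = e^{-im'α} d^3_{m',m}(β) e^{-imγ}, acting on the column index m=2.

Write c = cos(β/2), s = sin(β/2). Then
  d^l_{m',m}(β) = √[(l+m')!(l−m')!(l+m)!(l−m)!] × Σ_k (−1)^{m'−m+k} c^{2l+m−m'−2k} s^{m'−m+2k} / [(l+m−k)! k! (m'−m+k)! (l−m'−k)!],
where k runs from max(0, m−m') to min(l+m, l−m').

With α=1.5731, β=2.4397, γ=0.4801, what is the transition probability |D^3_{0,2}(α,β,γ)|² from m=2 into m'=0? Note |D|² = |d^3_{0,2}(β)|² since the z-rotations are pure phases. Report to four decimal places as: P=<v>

D^3_{0,2}(1.5731,2.4397,0.4801) = e^{-i·0·1.5731}·d^3_{0,2}(2.4397)·e^{-i·2·0.4801}. Compute d first:
c=cos(2.4397/2)=0.343787, s=sin(2.4397/2)=0.939048; N=√[6·6·120·1]=65.726707
Admissible k: 2..3 (factorial args all ≥0)
  k=2: (−1)^0·65.7267/(12)·0.3438^4·0.9390^2 = +0.067467
  k=3: (−1)^1·65.7267/(12)·0.3438^2·0.9390^4 = -0.503372
d^3_{0,2}(2.4397) = +0.067467 -0.503372 = -0.435905
|D^3_{0,2}|² = |d^3_{0,2}(β)|² = (-0.435905)² = 0.190013 (the z-rotation phases have unit modulus)

P=0.1900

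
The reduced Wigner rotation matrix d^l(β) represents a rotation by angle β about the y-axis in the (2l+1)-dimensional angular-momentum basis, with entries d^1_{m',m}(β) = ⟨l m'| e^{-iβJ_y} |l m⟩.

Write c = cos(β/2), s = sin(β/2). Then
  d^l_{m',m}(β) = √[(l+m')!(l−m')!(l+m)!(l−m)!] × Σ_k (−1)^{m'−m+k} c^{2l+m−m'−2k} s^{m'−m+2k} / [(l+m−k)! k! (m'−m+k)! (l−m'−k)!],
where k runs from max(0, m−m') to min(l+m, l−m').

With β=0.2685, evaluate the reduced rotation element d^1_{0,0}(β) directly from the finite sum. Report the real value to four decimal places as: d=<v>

d=0.9642

d^1_{0,0}(β=0.2685) via Wigner's sum:
c=cos(0.2685/2)=0.991002, s=sin(0.2685/2)=0.133847; N=√[1·1·1·1]=1.000000
k: max(0,(0)−(0))=0 … min(1+(0),1−(0))=1
  k=0: (−1)^0·1.0000/(1)·0.9910^2·0.1338^0 = +0.982085
  k=1: (−1)^1·1.0000/(1)·0.9910^0·0.1338^2 = -0.017915
d^1_{0,0}(0.2685) = +0.982085 -0.017915 = +0.964170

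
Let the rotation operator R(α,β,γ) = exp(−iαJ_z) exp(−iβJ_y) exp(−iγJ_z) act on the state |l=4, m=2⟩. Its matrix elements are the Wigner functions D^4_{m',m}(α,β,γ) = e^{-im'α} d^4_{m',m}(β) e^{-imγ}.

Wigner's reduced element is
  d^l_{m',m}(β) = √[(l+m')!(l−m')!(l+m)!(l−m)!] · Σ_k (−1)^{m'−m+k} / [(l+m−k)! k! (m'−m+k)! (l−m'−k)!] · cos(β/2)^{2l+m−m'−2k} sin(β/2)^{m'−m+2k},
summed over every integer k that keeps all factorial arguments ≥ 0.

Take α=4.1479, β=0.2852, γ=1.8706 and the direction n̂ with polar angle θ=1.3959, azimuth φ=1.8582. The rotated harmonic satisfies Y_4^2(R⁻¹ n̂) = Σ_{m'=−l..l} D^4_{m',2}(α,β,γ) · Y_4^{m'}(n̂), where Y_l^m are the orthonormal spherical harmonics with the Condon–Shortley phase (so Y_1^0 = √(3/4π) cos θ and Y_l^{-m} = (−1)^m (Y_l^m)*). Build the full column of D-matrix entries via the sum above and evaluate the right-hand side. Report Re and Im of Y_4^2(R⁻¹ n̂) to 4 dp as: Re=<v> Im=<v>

Re=0.1603 Im=0.2929

Need the full column D^4_{m',2} for m'=−4..4 at α=4.1479, β=0.2852, γ=1.8706.
cos(β/2)=0.989850, sin(β/2)=0.142117
d^4_{-4,2}: single k=6 term ⇒ +0.000043;  D = +0.000041+0.000012i
d^4_{-3,2}: k∈[5..6] ⇒ +0.000631 -0.000004 = +0.000627;  D = -0.000470+0.000414i
d^4_{-2,2}: k∈[4..6] ⇒ +0.005874 -0.000097 +0.000000 = +0.005778;  D = -0.000908-0.005706i
d^4_{-1,2}: k∈[3..5] ⇒ +0.038575 -0.001193 +0.000005 = +0.037387;  D = +0.034337+0.014789i
d^4_{0,2}: k∈[2..4] ⇒ +0.180231 -0.009907 +0.000077 = +0.170401;  D = -0.140676+0.096160i
d^4_{1,2}: k∈[1..3] ⇒ +0.561394 -0.057862 +0.000795 = +0.504328;  D = -0.017708-0.504017i
d^4_{2,2}: k∈[0..2] ⇒ +0.921626 -0.227977 +0.005874 = +0.699523;  D = +0.603776+0.353252i
d^4_{3,2}: k∈[0..1] ⇒ -0.495103 +0.030618 = -0.464486;  D = +0.412652-0.213227i
d^4_{4,2}: single k=0 term ⇒ +0.100528;  D = +0.008790-0.100143i
Y_4^{m'}(θ=1.3959,φ=1.8582) and Σ D·Y over m':
  (+0.0000+0.0000i)·(+0.1701-0.3798i)  (-0.0005+0.0004i)·(+0.1579+0.1353i)  (-0.0009-0.0057i)·(+0.2146-0.1390i)  (+0.0343+0.0148i)·(+0.0641+0.2167i)  (-0.1407+0.0962i)·(+0.2247+0.0000i)  (-0.0177-0.5040i)·(-0.0641+0.2167i)  (+0.6038+0.3533i)·(+0.2146+0.1390i)  (+0.4127-0.2132i)·(-0.1579+0.1353i)  (+0.0088-0.1001i)·(+0.1701+0.3798i)
Y_4^2(R⁻¹ n̂) = +0.160329+0.292868i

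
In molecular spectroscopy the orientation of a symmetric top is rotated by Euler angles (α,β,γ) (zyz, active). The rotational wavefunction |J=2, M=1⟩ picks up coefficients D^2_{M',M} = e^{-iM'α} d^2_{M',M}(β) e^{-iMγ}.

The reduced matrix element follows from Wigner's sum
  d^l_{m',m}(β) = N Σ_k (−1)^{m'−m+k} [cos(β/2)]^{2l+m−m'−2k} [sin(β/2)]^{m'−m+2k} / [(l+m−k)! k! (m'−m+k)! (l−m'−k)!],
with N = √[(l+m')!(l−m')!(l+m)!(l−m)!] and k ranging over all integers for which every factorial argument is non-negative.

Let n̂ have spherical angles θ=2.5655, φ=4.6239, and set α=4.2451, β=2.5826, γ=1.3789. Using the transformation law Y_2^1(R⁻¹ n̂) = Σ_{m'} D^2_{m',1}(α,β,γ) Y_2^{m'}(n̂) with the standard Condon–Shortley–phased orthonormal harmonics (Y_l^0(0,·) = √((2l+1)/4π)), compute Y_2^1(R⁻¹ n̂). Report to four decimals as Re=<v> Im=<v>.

Re=-0.1519 Im=-0.0175

Need the full column D^2_{m',1} for m'=−2..2 at α=4.2451, β=2.5826, γ=1.3789.
cos(β/2)=0.275872, sin(β/2)=0.961195
d^2_{-2,1}: single k=3 term ⇒ +0.489971;  D = +0.331351+0.360941i
d^2_{-1,1}: k∈[2..3] ⇒ +0.210939 -0.853582 = -0.642642;  D = +0.618427-0.174750i
d^2_{0,1}: k∈[1..2] ⇒ +0.049432 -0.600090 = -0.550658;  D = -0.105022+0.540550i
d^2_{1,1}: k∈[0..1] ⇒ +0.005792 -0.210939 = -0.205147;  D = -0.162167-0.125647i
d^2_{2,1}: single k=0 term ⇒ -0.040361;  D = +0.036442-0.017349i
Y_2^{m'}(θ=2.5655,φ=4.6239) and Σ D·Y over m':
  (+0.3314+0.3609i)·(-0.1128-0.0202i)  (+0.6184-0.1748i)·(+0.0312-0.3515i)  (-0.1050+0.5406i)·(+0.3500+0.0000i)  (-0.1622-0.1256i)·(-0.0312-0.3515i)  (+0.0364-0.0173i)·(-0.1128+0.0202i)
Y_2^1(R⁻¹ n̂) = -0.151881-0.017453i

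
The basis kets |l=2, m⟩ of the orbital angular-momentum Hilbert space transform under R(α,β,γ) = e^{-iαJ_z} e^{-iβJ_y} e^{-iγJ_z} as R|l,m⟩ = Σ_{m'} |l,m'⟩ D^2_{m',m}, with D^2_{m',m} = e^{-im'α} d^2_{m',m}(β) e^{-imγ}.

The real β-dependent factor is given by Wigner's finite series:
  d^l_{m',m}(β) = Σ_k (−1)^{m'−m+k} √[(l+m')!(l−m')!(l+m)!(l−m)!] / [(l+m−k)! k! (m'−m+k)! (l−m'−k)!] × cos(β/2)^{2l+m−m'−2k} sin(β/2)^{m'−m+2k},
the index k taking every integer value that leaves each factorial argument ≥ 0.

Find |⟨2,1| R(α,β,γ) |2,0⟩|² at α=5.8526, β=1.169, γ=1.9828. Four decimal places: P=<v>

P=0.1943

D^2_{1,0}(5.8526,1.169,1.9828) = e^{-i·1·5.8526}·d^2_{1,0}(1.169)·e^{-i·0·1.9828}. Compute d first:
With c≡cos(β/2)=0.833988 and s≡sin(β/2)=0.551782, N=[6·1·2·2]^{1/2}=4.898979
Admissible k: 0..1 (factorial args all ≥0)
  k=0: (−1)^1·4.8990/(2)·0.8340^3·0.5518^1 = -0.784013
  k=1: (−1)^2·4.8990/(2)·0.8340^1·0.5518^3 = +0.343194
d^2_{1,0}(1.169) = -0.784013 +0.343194 = -0.440819
|D^2_{1,0}|² = |d^2_{1,0}(β)|² = (-0.440819)² = 0.194321 (the z-rotation phases have unit modulus)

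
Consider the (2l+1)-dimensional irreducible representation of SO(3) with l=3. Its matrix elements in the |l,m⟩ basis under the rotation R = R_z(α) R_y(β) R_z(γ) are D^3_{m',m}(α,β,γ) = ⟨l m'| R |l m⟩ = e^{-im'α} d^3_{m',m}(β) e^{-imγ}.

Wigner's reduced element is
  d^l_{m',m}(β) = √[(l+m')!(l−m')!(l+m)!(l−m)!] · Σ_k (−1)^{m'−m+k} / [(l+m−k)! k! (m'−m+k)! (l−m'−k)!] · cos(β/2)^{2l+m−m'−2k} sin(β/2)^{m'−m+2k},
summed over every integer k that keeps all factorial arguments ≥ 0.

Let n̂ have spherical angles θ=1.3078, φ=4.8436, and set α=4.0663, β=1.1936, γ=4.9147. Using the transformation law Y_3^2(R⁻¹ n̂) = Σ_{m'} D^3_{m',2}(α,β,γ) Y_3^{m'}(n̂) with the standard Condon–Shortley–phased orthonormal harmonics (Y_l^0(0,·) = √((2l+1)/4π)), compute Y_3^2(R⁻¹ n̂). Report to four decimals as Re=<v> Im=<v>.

Re=0.3122 Im=-0.1468

Need the full column D^3_{m',2} for m'=−3..3 at α=4.0663, β=1.1936, γ=4.9147.
cos(β/2)=0.827138, sin(β/2)=0.561999
d^3_{-3,2}: single k=5 term ⇒ +0.113587;  D = -0.081380+0.079243i
d^3_{-2,2}: k∈[4..5] ⇒ +0.341245 -0.031507 = +0.309738;  D = -0.038925-0.307283i
d^3_{-1,2}: k∈[3..4] ⇒ +0.635287 -0.146640 = +0.488646;  D = +0.424036+0.242835i
d^3_{0,2}: k∈[2..3] ⇒ +0.809736 -0.373816 = +0.435920;  D = -0.400720+0.171609i
d^3_{1,2}: k∈[1..2] ⇒ +0.688059 -0.635287 = +0.052772;  D = +0.012619-0.051241i
d^3_{2,2}: k∈[0..1] ⇒ +0.320235 -0.739184 = -0.418949;  D = -0.264487-0.324908i
d^3_{3,2}: single k=0 term ⇒ -0.532968;  D = +0.532600-0.019796i
Y_3^{m'}(θ=1.3078,φ=4.8436) and Σ D·Y over m':
  (-0.0814+0.0792i)·(-0.1441-0.3469i)  (-0.0389-0.3073i)·(-0.2393+0.0643i)  (+0.4240+0.2428i)·(-0.0270-0.2048i)  (-0.4007+0.1716i)·(-0.2583+0.0000i)  (+0.0126-0.0512i)·(+0.0270-0.2048i)  (-0.2645-0.3249i)·(-0.2393-0.0643i)  (+0.5326-0.0198i)·(+0.1441-0.3469i)
Y_3^2(R⁻¹ n̂) = +0.312159-0.146769i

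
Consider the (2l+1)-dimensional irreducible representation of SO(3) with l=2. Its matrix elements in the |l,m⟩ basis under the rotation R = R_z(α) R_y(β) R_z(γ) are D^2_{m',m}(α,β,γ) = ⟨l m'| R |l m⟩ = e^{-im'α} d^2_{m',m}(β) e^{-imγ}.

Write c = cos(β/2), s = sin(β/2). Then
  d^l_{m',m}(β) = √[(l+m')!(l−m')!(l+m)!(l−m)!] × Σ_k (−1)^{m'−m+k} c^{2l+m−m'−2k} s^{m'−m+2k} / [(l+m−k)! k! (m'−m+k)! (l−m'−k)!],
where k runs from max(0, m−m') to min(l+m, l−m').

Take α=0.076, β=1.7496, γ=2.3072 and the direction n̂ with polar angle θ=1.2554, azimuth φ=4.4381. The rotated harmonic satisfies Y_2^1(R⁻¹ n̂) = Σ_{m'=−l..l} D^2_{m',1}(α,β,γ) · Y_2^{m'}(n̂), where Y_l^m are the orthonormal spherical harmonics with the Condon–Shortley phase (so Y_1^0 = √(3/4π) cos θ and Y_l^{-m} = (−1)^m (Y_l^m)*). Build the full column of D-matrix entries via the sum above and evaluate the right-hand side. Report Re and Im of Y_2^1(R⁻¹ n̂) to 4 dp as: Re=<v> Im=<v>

Re=-0.1440 Im=0.2275

Need the full column D^2_{m',1} for m'=−2..2 at α=0.076, β=1.7496, γ=2.3072.
cos(β/2)=0.641150, sin(β/2)=0.767415
d^2_{-2,1}: single k=3 term ⇒ +0.579537;  D = -0.319732-0.483358i
d^2_{-1,1}: k∈[2..3] ⇒ +0.726276 -0.346834 = +0.379442;  D = -0.232763-0.299663i
d^2_{0,1}: k∈[1..2] ⇒ +0.495434 -0.709785 = -0.214351;  D = +0.143964+0.158810i
d^2_{1,1}: k∈[0..1] ⇒ +0.168982 -0.726276 = -0.557295;  D = +0.404564+0.383283i
d^2_{2,1}: single k=0 term ⇒ -0.404520;  D = +0.313934+0.255111i
Y_2^{m'}(θ=1.2554,φ=4.4381) and Σ D·Y over m':
  (-0.3197-0.4834i)·(-0.2979-0.1821i)  (-0.2328-0.2997i)·(-0.0617+0.2193i)  (+0.1440+0.1588i)·(-0.2244+0.0000i)  (+0.4046+0.3833i)·(+0.0617+0.2193i)  (+0.3139+0.2551i)·(-0.2979+0.1821i)
Y_2^1(R⁻¹ n̂) = -0.144020+0.227539i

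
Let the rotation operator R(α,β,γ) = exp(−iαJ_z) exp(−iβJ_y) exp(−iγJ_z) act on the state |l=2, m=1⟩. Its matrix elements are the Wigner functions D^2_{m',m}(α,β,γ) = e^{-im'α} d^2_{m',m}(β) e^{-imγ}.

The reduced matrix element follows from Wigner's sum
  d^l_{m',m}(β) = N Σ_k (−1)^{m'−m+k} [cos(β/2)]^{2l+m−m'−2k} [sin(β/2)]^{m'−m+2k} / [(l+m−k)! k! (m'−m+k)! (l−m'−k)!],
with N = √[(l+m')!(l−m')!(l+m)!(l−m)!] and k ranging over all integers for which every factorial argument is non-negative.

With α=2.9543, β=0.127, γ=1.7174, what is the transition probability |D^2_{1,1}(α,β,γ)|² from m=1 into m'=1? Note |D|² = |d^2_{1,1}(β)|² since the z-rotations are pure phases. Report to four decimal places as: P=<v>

P=0.9603

Split into d^2_{1,1}(β=0.127) × two z-phases.
c=cos(0.127/2)=0.997985, s=sin(0.127/2)=0.063457; N=√[6·1·6·1]=6.000000
Admissible k: 0..1 (factorial args all ≥0)
  k=0: (−1)^0·6.0000/(6)·0.9980^4·0.0635^0 = +0.991963
  k=1: (−1)^1·6.0000/(2)·0.9980^2·0.0635^2 = -0.012032
d^2_{1,1}(0.127) = +0.991963 -0.012032 = +0.979931
|D^2_{1,1}|² = |d^2_{1,1}(β)|² = (+0.979931)² = 0.960264 (the z-rotation phases have unit modulus)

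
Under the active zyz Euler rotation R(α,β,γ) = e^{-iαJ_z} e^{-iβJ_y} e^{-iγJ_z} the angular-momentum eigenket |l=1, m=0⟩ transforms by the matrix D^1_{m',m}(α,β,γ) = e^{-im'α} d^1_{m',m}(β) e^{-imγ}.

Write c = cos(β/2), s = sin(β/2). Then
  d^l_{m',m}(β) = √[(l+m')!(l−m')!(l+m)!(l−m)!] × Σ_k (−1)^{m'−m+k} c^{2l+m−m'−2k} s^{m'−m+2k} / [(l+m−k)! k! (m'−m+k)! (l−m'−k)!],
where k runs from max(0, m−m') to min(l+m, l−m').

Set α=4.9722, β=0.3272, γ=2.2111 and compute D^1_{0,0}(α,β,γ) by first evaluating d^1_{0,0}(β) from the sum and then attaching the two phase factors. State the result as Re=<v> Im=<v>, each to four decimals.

Re=0.9469 Im=0.0000

D^1_{0,0}(4.9722,0.3272,2.2111) = e^{-i·0·4.9722}·d^1_{0,0}(0.3272)·e^{-i·0·2.2111}. Compute d first:
Half-angle: c=0.986647, s=0.162871. N=√(1·1·1·1)=1.000000
k: max(0,(0)−(0))=0 … min(1+(0),1−(0))=1
  k=0: (−1)^0·1.0000/(1)·0.9866^2·0.1629^0 = +0.973473
  k=1: (−1)^1·1.0000/(1)·0.9866^0·0.1629^2 = -0.026527
d^1_{0,0}(0.3272) = +0.973473 -0.026527 = +0.946946
Attach z-rotation phases: D = e^{-i(0)(4.9722)}·(+0.946946)·e^{-i(0)(2.2111)} = +0.946946+0.000000i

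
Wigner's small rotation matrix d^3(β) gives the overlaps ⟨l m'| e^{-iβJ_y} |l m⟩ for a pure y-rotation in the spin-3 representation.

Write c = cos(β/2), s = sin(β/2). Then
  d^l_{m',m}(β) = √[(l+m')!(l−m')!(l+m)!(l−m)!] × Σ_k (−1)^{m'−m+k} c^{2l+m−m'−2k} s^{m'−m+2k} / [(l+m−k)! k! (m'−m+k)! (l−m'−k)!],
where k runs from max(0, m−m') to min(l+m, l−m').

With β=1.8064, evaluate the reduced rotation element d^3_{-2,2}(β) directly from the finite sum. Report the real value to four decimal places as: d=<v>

d=0.4943

d^3_{-2,2}(β=1.8064) via Wigner's sum:
Half-angle: c=0.619100, s=0.785312. N=√(1·120·120·1)=120.000000
k: max(0,(2)−(-2))=4 … min(3+(2),3−(-2))=5
  k=4: (−1)^0·120.0000/(24)·0.6191^2·0.7853^4 = +0.728888
  k=5: (−1)^1·120.0000/(120)·0.6191^0·0.7853^6 = -0.234560
d^3_{-2,2}(1.8064) = +0.728888 -0.234560 = +0.494328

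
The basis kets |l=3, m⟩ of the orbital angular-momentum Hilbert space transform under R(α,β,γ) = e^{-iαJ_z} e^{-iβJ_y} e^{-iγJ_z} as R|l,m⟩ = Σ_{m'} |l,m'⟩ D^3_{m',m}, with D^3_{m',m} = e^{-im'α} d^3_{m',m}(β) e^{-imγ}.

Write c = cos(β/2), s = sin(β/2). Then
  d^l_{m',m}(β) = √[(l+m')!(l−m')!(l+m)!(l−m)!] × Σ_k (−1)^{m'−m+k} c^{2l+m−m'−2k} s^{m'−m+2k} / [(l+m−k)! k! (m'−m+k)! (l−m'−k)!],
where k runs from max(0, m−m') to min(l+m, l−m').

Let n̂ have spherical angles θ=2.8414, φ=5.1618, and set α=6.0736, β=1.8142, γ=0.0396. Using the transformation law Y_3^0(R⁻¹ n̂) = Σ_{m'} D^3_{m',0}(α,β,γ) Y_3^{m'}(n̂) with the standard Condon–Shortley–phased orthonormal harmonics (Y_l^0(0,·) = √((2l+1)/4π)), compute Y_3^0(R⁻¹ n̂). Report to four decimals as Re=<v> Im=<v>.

Re=-0.3296 Im=0.0000

Need the full column D^3_{m',0} for m'=−3..3 at α=6.0736, β=1.8142, γ=0.0396.
cos(β/2)=0.616033, sin(β/2)=0.787721
d^3_{-3,0}: single k=3 term ⇒ +0.511026;  D = +0.413297-0.300554i
d^3_{-2,0}: k∈[2..3] ⇒ +0.489463 -0.800308 = -0.310844;  D = -0.283933+0.126515i
d^3_{-1,0}: k∈[1..3] ⇒ +0.242093 -1.187517 +0.647225 = -0.298199;  D = -0.291674+0.062042i
d^3_{0,0}: k∈[0..3] ⇒ +0.054654 -0.804270 +1.315040 -0.238909 = +0.326514;  D = +0.326514+0.000000i
d^3_{1,0}: k∈[0..2] ⇒ -0.242093 +1.187517 -0.647225 = +0.298199;  D = +0.291674+0.062042i
d^3_{2,0}: k∈[0..1] ⇒ +0.489463 -0.800308 = -0.310844;  D = -0.283933-0.126515i
d^3_{3,0}: single k=0 term ⇒ -0.511026;  D = -0.413297-0.300554i
Y_3^{m'}(θ=2.8414,φ=5.1618) and Σ D·Y over m':
  (+0.4133-0.3006i)·(-0.0105-0.0024i)  (-0.2839+0.1265i)·(+0.0531-0.0668i)  (-0.2917+0.0620i)·(+0.1479+0.3067i)  (+0.3265+0.0000i)·(-0.5571+0.0000i)  (+0.2917+0.0620i)·(-0.1479+0.3067i)  (-0.2839-0.1265i)·(+0.0531+0.0668i)  (-0.4133-0.3006i)·(+0.0105-0.0024i)
Y_3^0(R⁻¹ n̂) = -0.329649+0.000000i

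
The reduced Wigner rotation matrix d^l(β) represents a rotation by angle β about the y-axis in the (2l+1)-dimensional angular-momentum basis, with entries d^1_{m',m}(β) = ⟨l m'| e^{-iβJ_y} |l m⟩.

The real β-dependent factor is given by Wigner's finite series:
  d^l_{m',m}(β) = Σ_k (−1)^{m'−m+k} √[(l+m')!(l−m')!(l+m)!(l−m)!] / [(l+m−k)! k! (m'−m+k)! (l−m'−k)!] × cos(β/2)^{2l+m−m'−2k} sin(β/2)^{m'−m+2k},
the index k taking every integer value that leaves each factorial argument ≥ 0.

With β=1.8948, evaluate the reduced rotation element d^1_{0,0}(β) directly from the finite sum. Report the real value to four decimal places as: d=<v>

d^1_{0,0}(β=1.8948) via Wigner's sum:
Half-angle: c=0.583796, s=0.811900. N=√(1·1·1·1)=1.000000
k∈{0,1} keeps every argument non-negative
  k=0: (−1)^0·1.0000/(1)·0.5838^2·0.8119^0 = +0.340818
  k=1: (−1)^1·1.0000/(1)·0.5838^0·0.8119^2 = -0.659182
d^1_{0,0}(1.8948) = +0.340818 -0.659182 = -0.318364

d=-0.3184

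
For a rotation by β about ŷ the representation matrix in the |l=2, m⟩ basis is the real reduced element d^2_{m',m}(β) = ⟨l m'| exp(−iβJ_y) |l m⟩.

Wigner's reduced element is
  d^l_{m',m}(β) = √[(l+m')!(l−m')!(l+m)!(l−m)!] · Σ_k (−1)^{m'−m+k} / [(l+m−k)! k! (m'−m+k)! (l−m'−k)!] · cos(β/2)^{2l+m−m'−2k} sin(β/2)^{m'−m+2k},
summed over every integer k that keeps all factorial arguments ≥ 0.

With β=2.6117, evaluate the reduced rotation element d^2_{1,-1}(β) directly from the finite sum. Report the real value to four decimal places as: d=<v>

d=-0.6760

d^2_{1,-1}(β=2.6117) via Wigner's sum:
c=cos(2.6117/2)=0.261857, s=sin(2.6117/2)=0.965107; N=√[6·1·1·6]=6.000000
Admissible k: 0..1 (factorial args all ≥0)
  k=0: (−1)^2·6.0000/(2)·0.2619^2·0.9651^2 = +0.191603
  k=1: (−1)^3·6.0000/(6)·0.2619^0·0.9651^4 = -0.867563
d^2_{1,-1}(2.6117) = +0.191603 -0.867563 = -0.675960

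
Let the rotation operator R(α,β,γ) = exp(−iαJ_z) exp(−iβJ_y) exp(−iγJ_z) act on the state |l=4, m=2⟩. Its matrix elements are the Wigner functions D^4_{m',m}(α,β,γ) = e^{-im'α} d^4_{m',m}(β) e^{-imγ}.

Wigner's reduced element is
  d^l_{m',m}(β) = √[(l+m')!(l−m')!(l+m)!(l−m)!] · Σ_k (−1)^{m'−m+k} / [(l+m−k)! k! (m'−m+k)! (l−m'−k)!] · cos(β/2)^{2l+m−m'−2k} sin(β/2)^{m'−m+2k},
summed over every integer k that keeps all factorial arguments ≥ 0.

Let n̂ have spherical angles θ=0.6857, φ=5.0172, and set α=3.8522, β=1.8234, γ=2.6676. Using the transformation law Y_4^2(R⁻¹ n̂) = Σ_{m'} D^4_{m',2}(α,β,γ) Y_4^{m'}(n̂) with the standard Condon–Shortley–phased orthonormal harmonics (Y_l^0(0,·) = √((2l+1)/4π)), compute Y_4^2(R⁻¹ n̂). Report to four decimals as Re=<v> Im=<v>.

Need the full column D^4_{m',2} for m'=−4..4 at α=3.8522, β=1.8234, γ=2.6676.
cos(β/2)=0.612403, sin(β/2)=0.790546
d^4_{-4,2}: single k=6 term ⇒ +0.484413;  D = -0.385979-0.292706i
d^4_{-3,2}: k∈[5..6] ⇒ +0.796035 -0.442172 = +0.353863;  D = +0.353188-0.021850i
d^4_{-2,2}: k∈[4..6] ⇒ +0.824040 -1.098546 +0.152552 = -0.121954;  D = +0.087349-0.085106i
d^4_{-1,2}: k∈[3..5] ⇒ +0.601841 -1.504365 +0.501376 = -0.401148;  D = -0.035174+0.399603i
d^4_{0,2}: k∈[2..4] ⇒ +0.312751 -1.389783 +0.868477 = -0.208555;  D = -0.121655-0.169397i
d^4_{1,2}: k∈[1..3] ⇒ +0.108349 -0.902762 +1.002910 = +0.208497;  D = -0.202650-0.049029i
d^4_{2,2}: k∈[0..2] ⇒ +0.019783 -0.395602 +0.824040 = +0.448221;  D = +0.398962-0.204283i
d^4_{3,2}: k∈[0..1] ⇒ -0.095554 +0.477697 = +0.382142;  D = -0.144211+0.353887i
d^4_{4,2}: single k=0 term ⇒ +0.174444;  D = -0.055478-0.165387i
Y_4^{m'}(θ=0.6857,φ=5.0172) and Σ D·Y over m':
  (-0.3860-0.2927i)·(+0.0245-0.0668i)  (+0.3532-0.0218i)·(-0.1949-0.1501i)  (+0.0873-0.0851i)·(-0.3512+0.2452i)  (-0.0352+0.3996i)·(+0.0830+0.2639i)  (-0.1217-0.1694i)·(-0.2551+0.0000i)  (-0.2027-0.0490i)·(-0.0830+0.2639i)  (+0.3990-0.2043i)·(-0.3512-0.2452i)  (-0.1442+0.3539i)·(+0.1949-0.1501i)  (-0.0555-0.1654i)·(+0.0245+0.0668i)
Y_4^2(R⁻¹ n̂) = -0.313985+0.095603i

Re=-0.3140 Im=0.0956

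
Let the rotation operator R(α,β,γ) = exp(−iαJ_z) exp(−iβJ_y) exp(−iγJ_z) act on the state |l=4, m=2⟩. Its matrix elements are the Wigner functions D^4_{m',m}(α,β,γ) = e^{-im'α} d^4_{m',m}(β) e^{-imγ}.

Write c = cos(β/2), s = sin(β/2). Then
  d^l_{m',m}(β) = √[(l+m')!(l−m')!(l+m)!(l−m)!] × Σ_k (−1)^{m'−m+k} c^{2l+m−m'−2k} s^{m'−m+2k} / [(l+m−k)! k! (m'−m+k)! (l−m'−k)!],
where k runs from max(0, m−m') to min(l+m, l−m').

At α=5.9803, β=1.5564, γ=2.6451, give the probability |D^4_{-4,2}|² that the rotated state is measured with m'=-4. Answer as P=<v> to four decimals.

P=0.1032

Split into d^4_{-4,2}(β=1.5564) × two z-phases.
With c≡cos(β/2)=0.712178 and s≡sin(β/2)=0.701999, N=[1·40320·720·2]^{1/2}=7619.763776
k∈{6} keeps every argument non-negative
  k=6: (−1)^0·7619.7638/(1440)·0.7122^2·0.7020^6 = +0.321199
d^4_{-4,2}(1.5564) = +0.321199
|D^4_{-4,2}|² = |d^4_{-4,2}(β)|² = (+0.321199)² = 0.103169 (the z-rotation phases have unit modulus)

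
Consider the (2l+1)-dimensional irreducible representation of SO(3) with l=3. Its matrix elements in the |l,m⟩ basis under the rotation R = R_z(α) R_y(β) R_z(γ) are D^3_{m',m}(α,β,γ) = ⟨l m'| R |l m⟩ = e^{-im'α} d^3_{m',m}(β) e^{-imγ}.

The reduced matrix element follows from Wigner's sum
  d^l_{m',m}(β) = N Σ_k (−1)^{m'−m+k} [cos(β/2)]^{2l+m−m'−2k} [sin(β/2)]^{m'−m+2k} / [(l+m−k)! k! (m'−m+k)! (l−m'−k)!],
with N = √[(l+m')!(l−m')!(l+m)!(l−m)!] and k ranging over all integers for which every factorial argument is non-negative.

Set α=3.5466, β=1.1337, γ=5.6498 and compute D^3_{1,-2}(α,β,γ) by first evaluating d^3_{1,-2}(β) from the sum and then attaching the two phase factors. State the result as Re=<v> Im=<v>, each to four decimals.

Re=-0.0473 Im=-0.4664

D^3_{1,-2}(3.5466,1.1337,5.6498) = e^{-i·1·3.5466}·d^3_{1,-2}(1.1337)·e^{-i·-2·5.6498}. Compute d first:
c=cos(1.1337/2)=0.843597, s=sin(1.1337/2)=0.536977; N=√[24·2·1·120]=75.894664
k∈{0,1} keeps every argument non-negative
  k=0: (−1)^3·75.8947/(12)·0.8436^3·0.5370^3 = -0.587899
  k=1: (−1)^4·75.8947/(24)·0.8436^1·0.5370^5 = +0.119101
d^3_{1,-2}(1.1337) = -0.587899 +0.119101 = -0.468798
D = (-0.919100+0.394026i)·(-0.468798)·(+0.299364-0.954139i) = -0.047260-0.466410i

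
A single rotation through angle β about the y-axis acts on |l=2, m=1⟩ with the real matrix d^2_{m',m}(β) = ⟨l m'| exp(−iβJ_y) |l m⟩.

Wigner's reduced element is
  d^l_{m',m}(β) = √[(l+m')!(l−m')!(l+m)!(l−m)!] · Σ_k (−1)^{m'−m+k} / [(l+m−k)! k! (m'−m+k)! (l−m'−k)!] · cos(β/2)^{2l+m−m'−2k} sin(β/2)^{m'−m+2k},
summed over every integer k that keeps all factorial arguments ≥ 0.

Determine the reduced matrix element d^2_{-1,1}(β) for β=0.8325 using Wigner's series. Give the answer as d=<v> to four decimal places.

d^2_{-1,1}(β=0.8325) via Wigner's sum:
With c≡cos(β/2)=0.914612 and s≡sin(β/2)=0.404334, N=[1·6·6·1]^{1/2}=6.000000
k∈{2,3} keeps every argument non-negative
  k=2: (−1)^0·6.0000/(2)·0.9146^2·0.4043^2 = +0.410274
  k=3: (−1)^1·6.0000/(6)·0.9146^0·0.4043^4 = -0.026728
d^2_{-1,1}(0.8325) = +0.410274 -0.026728 = +0.383547

d=0.3835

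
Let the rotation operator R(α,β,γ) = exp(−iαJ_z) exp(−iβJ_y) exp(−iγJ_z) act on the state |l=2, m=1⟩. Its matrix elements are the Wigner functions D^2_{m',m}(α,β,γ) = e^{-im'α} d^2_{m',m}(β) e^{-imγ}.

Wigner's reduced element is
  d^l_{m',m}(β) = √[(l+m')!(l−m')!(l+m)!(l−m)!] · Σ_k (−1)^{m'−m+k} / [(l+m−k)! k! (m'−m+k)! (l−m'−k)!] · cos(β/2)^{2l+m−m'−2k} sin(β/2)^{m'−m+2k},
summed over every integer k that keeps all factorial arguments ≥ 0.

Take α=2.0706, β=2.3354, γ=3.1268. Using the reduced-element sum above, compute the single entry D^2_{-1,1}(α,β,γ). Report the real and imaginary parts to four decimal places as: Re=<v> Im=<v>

Re=-0.1601 Im=0.2832

D^2_{-1,1}(2.0706,2.3354,3.1268) = e^{-i·-1·2.0706}·d^2_{-1,1}(2.3354)·e^{-i·1·3.1268}. Compute d first:
With c≡cos(β/2)=0.392268 and s≡sin(β/2)=0.919851, N=[1·6·6·1]^{1/2}=6.000000
k: max(0,(1)−(-1))=2 … min(2+(1),2−(-1))=3
  k=2: (−1)^0·6.0000/(2)·0.3923^2·0.9199^2 = +0.390591
  k=3: (−1)^1·6.0000/(6)·0.3923^0·0.9199^4 = -0.715928
d^2_{-1,1}(2.3354) = +0.390591 -0.715928 = -0.325337
D = (-0.479253+0.877677i)·(-0.325337)·(-0.999891-0.014792i) = -0.160126+0.283203i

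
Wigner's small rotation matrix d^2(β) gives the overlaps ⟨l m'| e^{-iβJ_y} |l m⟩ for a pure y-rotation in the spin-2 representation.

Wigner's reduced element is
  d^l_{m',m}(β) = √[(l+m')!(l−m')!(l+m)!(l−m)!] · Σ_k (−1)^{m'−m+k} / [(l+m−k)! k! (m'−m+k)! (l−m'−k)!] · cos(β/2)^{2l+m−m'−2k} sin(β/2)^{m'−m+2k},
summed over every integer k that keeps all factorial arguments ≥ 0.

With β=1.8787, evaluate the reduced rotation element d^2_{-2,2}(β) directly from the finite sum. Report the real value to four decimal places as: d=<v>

d=0.4245

d^2_{-2,2}(β=1.8787) via Wigner's sum:
Half-angle: c=0.590313, s=0.807175. N=√(1·24·24·1)=24.000000
Admissible k: 4..4 (factorial args all ≥0)
  k=4: (−1)^0·24.0000/(24)·0.5903^0·0.8072^4 = +0.424492
d^2_{-2,2}(1.8787) = +0.424492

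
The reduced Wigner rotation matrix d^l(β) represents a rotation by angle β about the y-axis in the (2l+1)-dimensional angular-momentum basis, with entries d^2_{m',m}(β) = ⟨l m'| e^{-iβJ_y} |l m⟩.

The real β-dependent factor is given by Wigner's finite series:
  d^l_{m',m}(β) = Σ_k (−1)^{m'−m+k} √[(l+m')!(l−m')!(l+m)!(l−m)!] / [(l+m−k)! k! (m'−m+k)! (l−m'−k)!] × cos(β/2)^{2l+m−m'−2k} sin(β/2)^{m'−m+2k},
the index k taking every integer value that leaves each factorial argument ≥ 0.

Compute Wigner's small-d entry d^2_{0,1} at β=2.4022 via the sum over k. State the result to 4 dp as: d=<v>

d^2_{0,1}(β=2.4022) via Wigner's sum:
c=cos(2.4022/2)=0.361332, s=sin(2.4022/2)=0.932437; N=√[2·2·6·1]=4.898979
k: max(0,(1)−(0))=1 … min(2+(1),2−(0))=2
  k=1: (−1)^0·4.8990/(2)·0.3613^3·0.9324^1 = +0.107750
  k=2: (−1)^1·4.8990/(2)·0.3613^1·0.9324^3 = -0.717532
d^2_{0,1}(2.4022) = +0.107750 -0.717532 = -0.609782

d=-0.6098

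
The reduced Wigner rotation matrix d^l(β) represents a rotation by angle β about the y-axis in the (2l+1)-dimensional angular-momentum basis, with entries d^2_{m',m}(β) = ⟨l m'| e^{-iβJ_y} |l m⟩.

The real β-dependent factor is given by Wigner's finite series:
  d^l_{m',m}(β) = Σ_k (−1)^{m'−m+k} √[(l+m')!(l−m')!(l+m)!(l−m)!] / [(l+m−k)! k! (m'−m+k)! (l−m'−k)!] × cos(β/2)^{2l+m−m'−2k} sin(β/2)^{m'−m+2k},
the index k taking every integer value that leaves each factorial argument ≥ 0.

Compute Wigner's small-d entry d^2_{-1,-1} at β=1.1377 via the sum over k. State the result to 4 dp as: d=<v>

d^2_{-1,-1}(β=1.1377) via Wigner's sum:
With c≡cos(β/2)=0.842521 and s≡sin(β/2)=0.538664, N=[1·6·1·6]^{1/2}=6.000000
The bounds max(0,m−m')=0 and min(l+m,l−m')=1 give 2 terms
  k=0: (−1)^0·6.0000/(6)·0.8425^4·0.5387^0 = +0.503875
  k=1: (−1)^1·6.0000/(2)·0.8425^2·0.5387^2 = -0.617899
d^2_{-1,-1}(1.1377) = +0.503875 -0.617899 = -0.114024

d=-0.1140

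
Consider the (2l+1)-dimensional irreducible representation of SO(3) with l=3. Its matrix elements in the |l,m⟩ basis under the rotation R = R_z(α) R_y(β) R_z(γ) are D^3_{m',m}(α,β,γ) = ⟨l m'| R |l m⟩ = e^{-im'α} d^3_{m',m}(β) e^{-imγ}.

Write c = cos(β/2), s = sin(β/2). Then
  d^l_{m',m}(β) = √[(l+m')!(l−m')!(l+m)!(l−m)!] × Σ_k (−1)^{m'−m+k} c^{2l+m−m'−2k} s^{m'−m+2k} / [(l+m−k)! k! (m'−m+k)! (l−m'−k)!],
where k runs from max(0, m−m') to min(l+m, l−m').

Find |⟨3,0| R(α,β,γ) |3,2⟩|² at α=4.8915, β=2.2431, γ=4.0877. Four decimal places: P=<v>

First d^3_{0,2}(β=2.2431), then the phase factors e^{-i(0)α} and e^{-i(2)γ}:
Half-angle: c=0.434287, s=0.900775. N=√(6·6·120·1)=65.726707
k∈{2,3} keeps every argument non-negative
  k=2: (−1)^0·65.7267/(12)·0.4343^4·0.9008^2 = +0.158088
  k=3: (−1)^1·65.7267/(12)·0.4343^2·0.9008^4 = -0.680109
d^3_{0,2}(2.2431) = +0.158088 -0.680109 = -0.522021
|D^3_{0,2}|² = |d^3_{0,2}(β)|² = (-0.522021)² = 0.272506 (the z-rotation phases have unit modulus)

P=0.2725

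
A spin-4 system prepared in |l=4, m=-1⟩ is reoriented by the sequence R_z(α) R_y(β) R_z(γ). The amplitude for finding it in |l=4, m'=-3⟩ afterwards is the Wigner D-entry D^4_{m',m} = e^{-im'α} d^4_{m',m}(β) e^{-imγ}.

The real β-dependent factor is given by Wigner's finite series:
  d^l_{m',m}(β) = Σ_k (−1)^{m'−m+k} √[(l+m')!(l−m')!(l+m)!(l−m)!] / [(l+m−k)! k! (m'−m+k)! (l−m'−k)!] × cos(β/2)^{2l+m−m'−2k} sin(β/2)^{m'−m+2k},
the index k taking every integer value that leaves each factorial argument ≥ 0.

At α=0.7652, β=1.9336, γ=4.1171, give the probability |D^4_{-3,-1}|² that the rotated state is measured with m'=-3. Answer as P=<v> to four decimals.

Split into d^4_{-3,-1}(β=1.9336) × two z-phases.
With c≡cos(β/2)=0.567936 and s≡sin(β/2)=0.823073, N=[1·5040·6·120]^{1/2}=1904.940944
The bounds max(0,m−m')=2 and min(l+m,l−m')=3 give 2 terms
  k=2: (−1)^0·1904.9409/(240)·0.5679^6·0.8231^2 = +0.180445
  k=3: (−1)^1·1904.9409/(144)·0.5679^4·0.8231^4 = -0.631640
d^4_{-3,-1}(1.9336) = +0.180445 -0.631640 = -0.451196
|D^4_{-3,-1}|² = |d^4_{-3,-1}(β)|² = (-0.451196)² = 0.203578 (the z-rotation phases have unit modulus)

P=0.2036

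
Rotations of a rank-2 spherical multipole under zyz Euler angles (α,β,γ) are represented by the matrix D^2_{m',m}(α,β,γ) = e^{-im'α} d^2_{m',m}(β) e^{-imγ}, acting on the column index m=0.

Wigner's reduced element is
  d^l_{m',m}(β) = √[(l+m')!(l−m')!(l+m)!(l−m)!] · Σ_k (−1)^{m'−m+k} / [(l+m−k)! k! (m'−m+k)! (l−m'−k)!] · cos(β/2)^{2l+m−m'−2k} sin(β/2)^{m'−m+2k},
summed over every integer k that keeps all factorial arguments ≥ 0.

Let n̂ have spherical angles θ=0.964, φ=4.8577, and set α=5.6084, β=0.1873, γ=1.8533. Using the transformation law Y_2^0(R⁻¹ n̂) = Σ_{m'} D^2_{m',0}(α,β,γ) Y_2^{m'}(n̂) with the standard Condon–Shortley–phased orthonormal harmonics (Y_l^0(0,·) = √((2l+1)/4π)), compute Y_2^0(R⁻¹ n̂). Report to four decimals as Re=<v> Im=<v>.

Need the full column D^2_{m',0} for m'=−2..2 at α=5.6084, β=0.1873, γ=1.8533.
cos(β/2)=0.995618, sin(β/2)=0.093513
d^2_{-2,0}: single k=2 term ⇒ +0.021233;  D = +0.004659-0.020715i
d^2_{-1,0}: k∈[1..2] ⇒ +0.226062 -0.001994 = +0.224067;  D = +0.174961-0.139981i
d^2_{0,0}: k∈[0..2] ⇒ +0.982587 -0.034673 +0.000076 = +0.947991;  D = +0.947991+0.000000i
d^2_{1,0}: k∈[0..1] ⇒ -0.226062 +0.001994 = -0.224067;  D = -0.174961-0.139981i
d^2_{2,0}: single k=0 term ⇒ +0.021233;  D = +0.004659+0.020715i
Y_2^{m'}(θ=0.964,φ=4.8577) and Σ D·Y over m':
  (+0.0047-0.0207i)·(-0.2497+0.0747i)  (+0.1750-0.1400i)·(+0.0524+0.3581i)  (+0.9480+0.0000i)·(-0.0077+0.0000i)  (-0.1750-0.1400i)·(-0.0524+0.3581i)  (+0.0047+0.0207i)·(-0.2497-0.0747i)
Y_2^0(R⁻¹ n̂) = +0.112032-0.000000i

Re=0.1120 Im=0.0000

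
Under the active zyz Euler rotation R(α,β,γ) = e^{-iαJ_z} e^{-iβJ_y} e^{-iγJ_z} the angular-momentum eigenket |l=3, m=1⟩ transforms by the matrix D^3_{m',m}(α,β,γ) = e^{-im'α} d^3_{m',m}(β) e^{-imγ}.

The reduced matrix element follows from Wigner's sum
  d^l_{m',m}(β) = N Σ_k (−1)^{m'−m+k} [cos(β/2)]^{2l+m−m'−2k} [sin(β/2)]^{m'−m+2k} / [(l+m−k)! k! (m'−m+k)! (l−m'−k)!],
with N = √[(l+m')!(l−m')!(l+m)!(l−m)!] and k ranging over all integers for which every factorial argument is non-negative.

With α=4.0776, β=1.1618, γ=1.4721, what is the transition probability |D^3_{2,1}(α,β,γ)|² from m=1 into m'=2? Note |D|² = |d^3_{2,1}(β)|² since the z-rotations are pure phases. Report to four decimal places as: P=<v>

First d^3_{2,1}(β=1.1618), then the phase factors e^{-i(2)α} and e^{-i(1)γ}:
With c≡cos(β/2)=0.835969 and s≡sin(β/2)=0.548777, N=[120·1·24·2]^{1/2}=75.894664
Admissible k: 0..1 (factorial args all ≥0)
  k=0: (−1)^1·75.8947/(24)·0.8360^5·0.5488^1 = -0.708511
  k=1: (−1)^2·75.8947/(12)·0.8360^3·0.5488^3 = +0.610643
d^3_{2,1}(1.1618) = -0.708511 +0.610643 = -0.097868
|D^3_{2,1}|² = |d^3_{2,1}(β)|² = (-0.097868)² = 0.009578 (the z-rotation phases have unit modulus)

P=0.0096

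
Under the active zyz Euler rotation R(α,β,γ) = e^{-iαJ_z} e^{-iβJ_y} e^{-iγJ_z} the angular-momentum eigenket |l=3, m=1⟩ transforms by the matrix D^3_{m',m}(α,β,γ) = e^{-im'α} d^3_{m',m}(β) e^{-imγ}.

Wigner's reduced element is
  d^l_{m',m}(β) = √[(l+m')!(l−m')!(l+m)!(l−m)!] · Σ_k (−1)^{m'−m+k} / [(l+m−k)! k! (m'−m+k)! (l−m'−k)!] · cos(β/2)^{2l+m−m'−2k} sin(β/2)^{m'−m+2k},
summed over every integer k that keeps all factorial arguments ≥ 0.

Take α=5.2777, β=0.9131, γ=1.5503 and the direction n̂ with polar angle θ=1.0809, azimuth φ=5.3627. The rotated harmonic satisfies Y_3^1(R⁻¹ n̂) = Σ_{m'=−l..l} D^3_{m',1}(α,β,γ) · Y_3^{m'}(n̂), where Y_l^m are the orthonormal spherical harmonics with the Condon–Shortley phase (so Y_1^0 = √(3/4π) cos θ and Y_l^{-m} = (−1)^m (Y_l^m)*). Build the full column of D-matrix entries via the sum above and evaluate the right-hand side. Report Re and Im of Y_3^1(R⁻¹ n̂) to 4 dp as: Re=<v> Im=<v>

Re=-0.0970 Im=0.2027

Need the full column D^3_{m',1} for m'=−3..3 at α=5.2777, β=0.9131, γ=1.5503.
cos(β/2)=0.897579, sin(β/2)=0.440854
d^3_{-3,1}: single k=4 term ⇒ +0.117861;  D = -0.017104+0.116613i
d^3_{-2,1}: k∈[3..4] ⇒ +0.391861 -0.047266 = +0.344595;  D = -0.314692+0.140411i
d^3_{-1,1}: k∈[2..4] ⇒ +0.756887 -0.243453 +0.007341 = +0.520776;  D = -0.433945-0.287923i
d^3_{0,1}: k∈[1..3] ⇒ +0.889710 -0.643894 +0.051777 = +0.297593;  D = +0.006099-0.297531i
d^3_{1,1}: k∈[0..2] ⇒ +0.522920 -1.009183 +0.182590 = -0.303673;  D = -0.259709+0.157382i
d^3_{2,1}: k∈[0..1] ⇒ -0.812190 +0.391861 = -0.420329;  D = -0.376512-0.186857i
d^3_{3,1}: single k=0 term ⇒ +0.488569;  D = +0.051031+0.485896i
Y_3^{m'}(θ=1.0809,φ=5.3627) and Σ D·Y over m':
  (-0.0171+0.1166i)·(-0.2662+0.1064i)  (-0.3147+0.1404i)·(-0.0999+0.3608i)  (-0.4339-0.2879i)·(+0.0185+0.0243i)  (+0.0061-0.2975i)·(-0.3324+0.0000i)  (-0.2597+0.1574i)·(-0.0185+0.0243i)  (-0.3765-0.1869i)·(-0.0999-0.3608i)  (+0.0510+0.4859i)·(+0.2662+0.1064i)
Y_3^1(R⁻¹ n̂) = -0.097037+0.202674i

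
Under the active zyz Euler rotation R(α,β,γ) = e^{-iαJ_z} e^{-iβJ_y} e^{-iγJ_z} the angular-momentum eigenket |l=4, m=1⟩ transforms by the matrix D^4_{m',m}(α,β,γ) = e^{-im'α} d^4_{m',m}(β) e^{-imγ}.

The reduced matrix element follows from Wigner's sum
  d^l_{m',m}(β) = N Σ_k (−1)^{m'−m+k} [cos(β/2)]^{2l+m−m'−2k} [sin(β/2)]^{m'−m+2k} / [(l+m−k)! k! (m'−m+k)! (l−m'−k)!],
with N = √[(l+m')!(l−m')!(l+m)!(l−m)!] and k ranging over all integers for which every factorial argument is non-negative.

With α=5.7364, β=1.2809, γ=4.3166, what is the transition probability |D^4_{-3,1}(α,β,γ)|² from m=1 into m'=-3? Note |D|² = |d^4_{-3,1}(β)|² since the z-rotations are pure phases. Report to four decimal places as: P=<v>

P=0.2161

Split into d^4_{-3,1}(β=1.2809) × two z-phases.
c=cos(1.2809/2)=0.801827, s=sin(1.2809/2)=0.597556; N=√[1·5040·120·6]=1904.940944
Admissible k: 4..5 (factorial args all ≥0)
  k=4: (−1)^0·1904.9409/(144)·0.8018^4·0.5976^4 = +0.697199
  k=5: (−1)^1·1904.9409/(240)·0.8018^2·0.5976^6 = -0.232330
d^4_{-3,1}(1.2809) = +0.697199 -0.232330 = +0.464870
|D^4_{-3,1}|² = |d^4_{-3,1}(β)|² = (+0.464870)² = 0.216104 (the z-rotation phases have unit modulus)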